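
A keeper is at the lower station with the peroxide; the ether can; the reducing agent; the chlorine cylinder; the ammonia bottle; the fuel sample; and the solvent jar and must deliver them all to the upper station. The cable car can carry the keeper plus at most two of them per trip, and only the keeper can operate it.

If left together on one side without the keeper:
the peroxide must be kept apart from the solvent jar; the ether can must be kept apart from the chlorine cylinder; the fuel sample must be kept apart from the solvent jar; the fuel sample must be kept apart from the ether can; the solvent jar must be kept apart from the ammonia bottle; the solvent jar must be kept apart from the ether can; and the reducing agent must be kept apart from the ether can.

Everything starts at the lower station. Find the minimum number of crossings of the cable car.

Counting alone: the keeper can take at most 2 across per trip to the upper station, so moving all 7 needs at least 4 loaded trips out, with a return between consecutive ones — at least 7 crossings.
The safety rule pushes this higher. Following every safe sequence of crossings, the most of the 7 that can be at the upper station as the cable car arrives there on crossings 7, 9 is 5, 6 respectively — never all 7.
So no plan with fewer than 11 crossings exists, and this one achieves 11:
1. Keeper goes to the upper station with the ether can and the solvent jar.
2. Keeper goes back to the lower station with the ether can.
3. Keeper goes to the upper station with the ether can and the peroxide.
4. Keeper goes back to the lower station with the solvent jar.
5. Keeper goes to the upper station with the ammonia bottle and the fuel sample.
6. Keeper goes back to the lower station with the ether can.
7. Keeper goes to the upper station with the ether can and the reducing agent.
8. Keeper goes back to the lower station with the ether can.
9. Keeper goes to the upper station with the chlorine cylinder and the ether can.
10. Keeper goes back to the lower station with the ether can.
11. Keeper goes to the upper station with the ether can and the solvent jar.

11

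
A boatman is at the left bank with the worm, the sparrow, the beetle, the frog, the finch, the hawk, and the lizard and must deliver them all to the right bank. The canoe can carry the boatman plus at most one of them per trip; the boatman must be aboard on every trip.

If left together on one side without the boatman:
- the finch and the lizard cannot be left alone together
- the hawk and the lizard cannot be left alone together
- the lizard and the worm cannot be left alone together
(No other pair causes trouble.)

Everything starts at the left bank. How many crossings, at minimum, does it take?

Following every safe sequence of crossings from the start, the most of the 7 that can be at the right bank as the canoe arrives there on crossings 1, 3, 5, 7, 9 is 1, 2, 3, 4, 5 respectively; the best ever achieved is 5 of 7.
From crossing 11 on, no configuration arises that was not already reachable earlier: only 72 distinct safe configurations (who is on which side, and where the canoe is) can ever be reached, none of them has everyone across, and every continuation just revisits them. So no valid plan exists.

impossible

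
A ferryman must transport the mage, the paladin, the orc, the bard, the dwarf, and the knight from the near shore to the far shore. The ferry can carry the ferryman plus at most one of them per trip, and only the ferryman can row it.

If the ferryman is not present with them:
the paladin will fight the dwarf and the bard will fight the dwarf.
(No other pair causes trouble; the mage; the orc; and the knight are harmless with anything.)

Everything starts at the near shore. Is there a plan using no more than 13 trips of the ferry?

Yes

Yes — this plan uses 13 crossings (≤ 13):
1. Ferryman goes to the far shore with the dwarf.
2. Ferryman goes back to the near shore alone.
3. Ferryman goes to the far shore with the mage.
4. Ferryman goes back to the near shore alone.
5. Ferryman goes to the far shore with the paladin.
6. Ferryman goes back to the near shore with the dwarf.
7. Ferryman goes to the far shore with the bard.
8. Ferryman goes back to the near shore alone.
9. Ferryman goes to the far shore with the orc.
10. Ferryman goes back to the near shore alone.
11. Ferryman goes to the far shore with the knight.
12. Ferryman goes back to the near shore alone.
13. Ferryman goes to the far shore with the dwarf.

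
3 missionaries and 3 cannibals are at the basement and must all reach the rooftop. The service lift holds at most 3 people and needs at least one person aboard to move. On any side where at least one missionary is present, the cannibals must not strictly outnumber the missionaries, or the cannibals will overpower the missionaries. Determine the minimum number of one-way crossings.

Counting alone: each trip to the rooftop takes at most 3 across and each return brings at least 1 back, so after t trips out (and t−1 returns) at most 3t − (t−1) of the 6 are across; that first reaches 6 at t = 3, so at least 5 crossings are needed.
The plan below uses exactly 5 crossings, so it is optimal:
1. 2 cannibals → the rooftop.  (the basement: 3M 1C; the rooftop: 0M 2C)
2. 1 cannibal ← the basement.  (the basement: 3M 2C; the rooftop: 0M 1C)
3. 3 missionaries → the rooftop.  (the basement: 0M 2C; the rooftop: 3M 1C)
4. 1 cannibal ← the basement.  (the basement: 0M 3C; the rooftop: 3M 0C)
5. 3 cannibals → the rooftop.  (the basement: 0M 0C; the rooftop: 3M 3C)

5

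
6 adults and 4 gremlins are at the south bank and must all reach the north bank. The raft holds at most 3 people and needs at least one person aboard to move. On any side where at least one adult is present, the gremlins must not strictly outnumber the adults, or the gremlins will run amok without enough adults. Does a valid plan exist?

1. 2 gremlins → the north bank.  (the south bank: 6A 2G; the north bank: 0A 2G)
2. 1 gremlin ← the south bank.  (the south bank: 6A 3G; the north bank: 0A 1G)
3. 3 gremlins → the north bank.  (the south bank: 6A 0G; the north bank: 0A 4G)
4. 1 gremlin ← the south bank.  (the south bank: 6A 1G; the north bank: 0A 3G)
5. 3 adults → the north bank.  (the south bank: 3A 1G; the north bank: 3A 3G)
6. 1 gremlin ← the south bank.  (the south bank: 3A 2G; the north bank: 3A 2G)
7. 1 adult and 2 gremlins → the north bank.  (the south bank: 2A 0G; the north bank: 4A 4G)
8. 1 gremlin ← the south bank.  (the south bank: 2A 1G; the north bank: 4A 3G)
9. 2 adults and 1 gremlin → the north bank.  (the south bank: 0A 0G; the north bank: 6A 4G)

Yes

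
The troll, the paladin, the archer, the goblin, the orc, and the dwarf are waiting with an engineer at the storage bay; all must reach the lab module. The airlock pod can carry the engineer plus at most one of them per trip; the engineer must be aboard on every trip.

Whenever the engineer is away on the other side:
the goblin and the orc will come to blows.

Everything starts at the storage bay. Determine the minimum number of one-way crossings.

Counting alone: the engineer can take at most 1 across per trip to the lab module, so moving all 6 needs at least 6 loaded trips out, with a return between consecutive ones — at least 11 crossings.
The plan below uses exactly 11 crossings, so it is optimal:
1. Engineer goes to the lab module with the goblin.  [the storage bay: the archer, the dwarf, the orc, the paladin, the troll | the lab module: the goblin]
2. Engineer goes back to the storage bay alone.  [the storage bay: the archer, the dwarf, the orc, the paladin, the troll | the lab module: the goblin]
3. Engineer goes to the lab module with the troll.  [the storage bay: the archer, the dwarf, the orc, the paladin | the lab module: the goblin, the troll]
4. Engineer goes back to the storage bay alone.  [the storage bay: the archer, the dwarf, the orc, the paladin | the lab module: the goblin, the troll]
5. Engineer goes to the lab module with the paladin.  [the storage bay: the archer, the dwarf, the orc | the lab module: the goblin, the paladin, the troll]
6. Engineer goes back to the storage bay alone.  [the storage bay: the archer, the dwarf, the orc | the lab module: the goblin, the paladin, the troll]
7. Engineer goes to the lab module with the archer.  [the storage bay: the dwarf, the orc | the lab module: the archer, the goblin, the paladin, the troll]
8. Engineer goes back to the storage bay alone.  [the storage bay: the dwarf, the orc | the lab module: the archer, the goblin, the paladin, the troll]
9. Engineer goes to the lab module with the dwarf.  [the storage bay: the orc | the lab module: the archer, the dwarf, the goblin, the paladin, the troll]
10. Engineer goes back to the storage bay alone.  [the storage bay: the orc | the lab module: the archer, the dwarf, the goblin, the paladin, the troll]
11. Engineer goes to the lab module with the orc.  [the storage bay: — | the lab module: the archer, the dwarf, the goblin, the orc, the paladin, the troll]

11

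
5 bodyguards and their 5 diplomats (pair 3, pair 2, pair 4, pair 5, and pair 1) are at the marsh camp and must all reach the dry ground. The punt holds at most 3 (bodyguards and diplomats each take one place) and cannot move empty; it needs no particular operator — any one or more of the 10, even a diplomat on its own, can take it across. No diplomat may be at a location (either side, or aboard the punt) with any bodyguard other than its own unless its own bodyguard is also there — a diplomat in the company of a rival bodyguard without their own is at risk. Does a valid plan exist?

Yes

1. bodyguard 3 and diplomat 3 cross → the dry ground.
2. bodyguard 3 crosses ← the marsh camp.
3. diplomat 2, diplomat 4, and diplomat 5 cross → the dry ground.
4. diplomat 3 crosses ← the marsh camp.
5. bodyguard 2, bodyguard 4, and bodyguard 5 cross → the dry ground.
6. bodyguard 2 and diplomat 2 cross ← the marsh camp.
7. bodyguard 1, bodyguard 2, and bodyguard 3 cross → the dry ground.
8. diplomat 4 crosses ← the marsh camp.
9. diplomat 2 and diplomat 3 cross → the dry ground.
10. diplomat 3 crosses ← the marsh camp.
11. diplomat 1, diplomat 3, and diplomat 4 cross → the dry ground.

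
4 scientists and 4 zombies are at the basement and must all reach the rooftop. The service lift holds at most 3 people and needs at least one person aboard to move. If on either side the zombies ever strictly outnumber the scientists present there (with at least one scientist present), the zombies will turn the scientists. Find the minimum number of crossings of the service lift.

9

Counting alone: each trip to the rooftop takes at most 3 across and each return brings at least 1 back, so after t trips out (and t−1 returns) at most 3t − (t−1) of the 8 are across; that first reaches 8 at t = 4, so at least 7 crossings are needed.
The safety rule pushes this higher. Following every safe sequence of crossings, the most of the 8 that can be at the rooftop as the service lift arrives there on crossing 7 is 7 — never all 8.
So no plan with fewer than 9 crossings exists, and this one achieves 9:
1. 2 zombies → the rooftop.  (the basement: 4S 2Z; the rooftop: 0S 2Z)
2. 1 zombie ← the basement.  (the basement: 4S 3Z; the rooftop: 0S 1Z)
3. 3 zombies → the rooftop.  (the basement: 4S 0Z; the rooftop: 0S 4Z)
4. 1 zombie ← the basement.  (the basement: 4S 1Z; the rooftop: 0S 3Z)
5. 3 scientists → the rooftop.  (the basement: 1S 1Z; the rooftop: 3S 3Z)
6. 1 scientist and 1 zombie ← the basement.  (the basement: 2S 2Z; the rooftop: 2S 2Z)
7. 2 scientists → the rooftop.  (the basement: 0S 2Z; the rooftop: 4S 2Z)
8. 1 zombie ← the basement.  (the basement: 0S 3Z; the rooftop: 4S 1Z)
9. 3 zombies → the rooftop.  (the basement: 0S 0Z; the rooftop: 4S 4Z)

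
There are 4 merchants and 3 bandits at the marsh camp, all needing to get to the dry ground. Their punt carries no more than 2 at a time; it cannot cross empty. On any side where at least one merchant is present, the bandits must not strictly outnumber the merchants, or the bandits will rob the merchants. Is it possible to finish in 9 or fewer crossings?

Counting alone: each trip to the dry ground takes at most 2 across and each return brings at least 1 back, so after t trips out (and t−1 returns) at most 2t − (t−1) of the 7 are across; that first reaches 7 at t = 6, so at least 11 crossings are needed.
Since 9 < 11, 9 crossings cannot be enough. (The shortest complete plan in fact takes 11:)
1. 2 bandits → the dry ground.  (the marsh camp: 4M 1B; the dry ground: 0M 2B)
2. 1 bandit ← the marsh camp.  (the marsh camp: 4M 2B; the dry ground: 0M 1B)
3. 2 bandits → the dry ground.  (the marsh camp: 4M 0B; the dry ground: 0M 3B)
4. 1 bandit ← the marsh camp.  (the marsh camp: 4M 1B; the dry ground: 0M 2B)
5. 2 merchants → the dry ground.  (the marsh camp: 2M 1B; the dry ground: 2M 2B)
6. 1 bandit ← the marsh camp.  (the marsh camp: 2M 2B; the dry ground: 2M 1B)
7. 1 merchant and 1 bandit → the dry ground.  (the marsh camp: 1M 1B; the dry ground: 3M 2B)
8. 1 merchant ← the marsh camp.  (the marsh camp: 2M 1B; the dry ground: 2M 2B)
9. 1 merchant and 1 bandit → the dry ground.  (the marsh camp: 1M 0B; the dry ground: 3M 3B)
10. 1 bandit ← the marsh camp.  (the marsh camp: 1M 1B; the dry ground: 3M 2B)
11. 1 merchant and 1 bandit → the dry ground.  (the marsh camp: 0M 0B; the dry ground: 4M 3B)

No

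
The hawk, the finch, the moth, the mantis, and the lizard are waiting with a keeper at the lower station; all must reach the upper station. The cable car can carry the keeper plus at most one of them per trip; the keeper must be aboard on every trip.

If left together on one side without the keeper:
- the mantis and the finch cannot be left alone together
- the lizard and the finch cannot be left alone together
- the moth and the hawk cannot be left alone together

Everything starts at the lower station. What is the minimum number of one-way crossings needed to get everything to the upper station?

impossible

Whatever the first load, the items left behind include a forbidden pair without the keeper. No opening move is safe, so no plan exists.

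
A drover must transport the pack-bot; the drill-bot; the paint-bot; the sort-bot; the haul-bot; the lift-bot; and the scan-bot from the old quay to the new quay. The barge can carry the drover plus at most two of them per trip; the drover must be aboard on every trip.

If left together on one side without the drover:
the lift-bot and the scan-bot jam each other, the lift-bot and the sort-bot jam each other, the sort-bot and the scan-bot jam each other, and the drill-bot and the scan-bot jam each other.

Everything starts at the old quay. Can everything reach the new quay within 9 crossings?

No

Counting alone: the drover can take at most 2 across per trip to the new quay, so moving all 7 needs at least 4 loaded trips out, with a return between consecutive ones — at least 7 crossings.
The safety rule pushes this higher. Following every safe sequence of crossings, the most of the 7 that can be at the new quay as the barge arrives there on crossings 7, 9 is 5, 6 respectively — never all 7.
So the move cannot be finished within 9 crossings. (The shortest complete plan takes 11:)
1. Drover goes to the new quay with the scan-bot and the sort-bot.
2. Drover goes back to the old quay with the sort-bot.
3. Drover goes to the new quay with the pack-bot and the sort-bot.
4. Drover goes back to the old quay with the sort-bot.
5. Drover goes to the new quay with the drill-bot and the sort-bot.
6. Drover goes back to the old quay with the scan-bot.
7. Drover goes to the new quay with the lift-bot and the paint-bot.
8. Drover goes back to the old quay with the sort-bot.
9. Drover goes to the new quay with the haul-bot and the sort-bot.
10. Drover goes back to the old quay with the sort-bot.
11. Drover goes to the new quay with the scan-bot and the sort-bot.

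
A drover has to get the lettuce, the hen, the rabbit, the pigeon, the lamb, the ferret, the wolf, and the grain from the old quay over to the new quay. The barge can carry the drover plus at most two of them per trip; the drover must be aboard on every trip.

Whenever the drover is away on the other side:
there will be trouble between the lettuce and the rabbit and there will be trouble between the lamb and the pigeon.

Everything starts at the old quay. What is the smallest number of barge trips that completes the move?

7

Counting alone: the drover can take at most 2 across per trip to the new quay, so moving all 8 needs at least 4 loaded trips out, with a return between consecutive ones — at least 7 crossings.
The plan below uses exactly 7 crossings, so it is optimal:
1. Drover goes to the new quay with the lettuce and the pigeon.  [the old quay: the ferret, the grain, the hen, the lamb, the rabbit, the wolf | the new quay: the lettuce, the pigeon]
2. Drover goes back to the old quay alone.  [the old quay: the ferret, the grain, the hen, the lamb, the rabbit, the wolf | the new quay: the lettuce, the pigeon]
3. Drover goes to the new quay with the ferret and the hen.  [the old quay: the grain, the lamb, the rabbit, the wolf | the new quay: the ferret, the hen, the lettuce, the pigeon]
4. Drover goes back to the old quay alone.  [the old quay: the grain, the lamb, the rabbit, the wolf | the new quay: the ferret, the hen, the lettuce, the pigeon]
5. Drover goes to the new quay with the grain and the wolf.  [the old quay: the lamb, the rabbit | the new quay: the ferret, the grain, the hen, the lettuce, the pigeon, the wolf]
6. Drover goes back to the old quay alone.  [the old quay: the lamb, the rabbit | the new quay: the ferret, the grain, the hen, the lettuce, the pigeon, the wolf]
7. Drover goes to the new quay with the lamb and the rabbit.  [the old quay: — | the new quay: the ferret, the grain, the hen, the lamb, the lettuce, the pigeon, the rabbit, the wolf]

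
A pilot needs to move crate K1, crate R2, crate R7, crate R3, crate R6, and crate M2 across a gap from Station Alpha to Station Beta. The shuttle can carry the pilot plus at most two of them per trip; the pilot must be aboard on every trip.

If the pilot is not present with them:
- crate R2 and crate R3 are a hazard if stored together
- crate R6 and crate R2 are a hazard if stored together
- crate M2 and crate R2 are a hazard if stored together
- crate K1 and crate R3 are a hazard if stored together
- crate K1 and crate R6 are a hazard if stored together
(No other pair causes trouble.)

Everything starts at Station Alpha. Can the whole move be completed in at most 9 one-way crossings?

Yes — this plan uses 7 crossings (≤ 9):
1. Pilot goes to Station Beta with crate K1 and crate R2.  [Station Alpha: crate M2, crate R3, crate R6, crate R7 | Station Beta: crate K1, crate R2]
2. Pilot goes back to Station Alpha alone.  [Station Alpha: crate M2, crate R3, crate R6, crate R7 | Station Beta: crate K1, crate R2]
3. Pilot goes to Station Beta with crate R3 and crate R7.  [Station Alpha: crate M2, crate R6 | Station Beta: crate K1, crate R2, crate R3, crate R7]
4. Pilot goes back to Station Alpha with crate K1 and crate R2.  [Station Alpha: crate K1, crate M2, crate R2, crate R6 | Station Beta: crate R3, crate R7]
5. Pilot goes to Station Beta with crate M2 and crate R6.  [Station Alpha: crate K1, crate R2 | Station Beta: crate M2, crate R3, crate R6, crate R7]
6. Pilot goes back to Station Alpha alone.  [Station Alpha: crate K1, crate R2 | Station Beta: crate M2, crate R3, crate R6, crate R7]
7. Pilot goes to Station Beta with crate K1 and crate R2.  [Station Alpha: — | Station Beta: crate K1, crate M2, crate R2, crate R3, crate R6, crate R7]

Yes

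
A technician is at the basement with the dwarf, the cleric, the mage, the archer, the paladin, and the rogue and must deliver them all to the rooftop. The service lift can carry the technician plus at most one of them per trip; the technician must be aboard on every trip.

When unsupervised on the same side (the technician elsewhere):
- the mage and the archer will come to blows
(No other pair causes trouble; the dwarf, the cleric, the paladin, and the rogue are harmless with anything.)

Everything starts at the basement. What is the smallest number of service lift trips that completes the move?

Counting alone: the technician can take at most 1 across per trip to the rooftop, so moving all 6 needs at least 6 loaded trips out, with a return between consecutive ones — at least 11 crossings.
The plan below uses exactly 11 crossings, so it is optimal:
1. Technician goes to the rooftop with the mage.
2. Technician goes back to the basement alone.
3. Technician goes to the rooftop with the dwarf.
4. Technician goes back to the basement alone.
5. Technician goes to the rooftop with the cleric.
6. Technician goes back to the basement alone.
7. Technician goes to the rooftop with the paladin.
8. Technician goes back to the basement alone.
9. Technician goes to the rooftop with the rogue.
10. Technician goes back to the basement alone.
11. Technician goes to the rooftop with the archer.

11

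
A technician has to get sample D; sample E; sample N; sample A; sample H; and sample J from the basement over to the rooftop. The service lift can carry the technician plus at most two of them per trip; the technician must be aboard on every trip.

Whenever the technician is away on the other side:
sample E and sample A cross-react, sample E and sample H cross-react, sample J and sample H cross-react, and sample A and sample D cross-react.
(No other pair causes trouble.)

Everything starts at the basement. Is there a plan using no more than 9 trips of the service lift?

Yes

Yes — this plan uses 7 crossings (≤ 9):
1. Technician goes to the rooftop with sample A and sample H.  [the basement: sample D, sample E, sample J, sample N | the rooftop: sample A, sample H]
2. Technician goes back to the basement alone.  [the basement: sample D, sample E, sample J, sample N | the rooftop: sample A, sample H]
3. Technician goes to the rooftop with sample D and sample E.  [the basement: sample J, sample N | the rooftop: sample A, sample D, sample E, sample H]
4. Technician goes back to the basement with sample A and sample H.  [the basement: sample A, sample H, sample J, sample N | the rooftop: sample D, sample E]
5. Technician goes to the rooftop with sample J and sample N.  [the basement: sample A, sample H | the rooftop: sample D, sample E, sample J, sample N]
6. Technician goes back to the basement alone.  [the basement: sample A, sample H | the rooftop: sample D, sample E, sample J, sample N]
7. Technician goes to the rooftop with sample A and sample H.  [the basement: — | the rooftop: sample A, sample D, sample E, sample H, sample J, sample N]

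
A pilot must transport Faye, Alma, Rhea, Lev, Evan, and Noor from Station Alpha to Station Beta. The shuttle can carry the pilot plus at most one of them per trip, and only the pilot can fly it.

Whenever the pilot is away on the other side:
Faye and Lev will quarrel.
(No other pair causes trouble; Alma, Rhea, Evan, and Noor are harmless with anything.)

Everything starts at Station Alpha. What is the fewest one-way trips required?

11

Counting alone: the pilot can take at most 1 across per trip to Station Beta, so moving all 6 needs at least 6 loaded trips out, with a return between consecutive ones — at least 11 crossings.
The plan below uses exactly 11 crossings, so it is optimal:
1. Pilot goes to Station Beta with Faye.  [Station Alpha: Alma, Evan, Lev, Noor, Rhea | Station Beta: Faye]
2. Pilot goes back to Station Alpha alone.  [Station Alpha: Alma, Evan, Lev, Noor, Rhea | Station Beta: Faye]
3. Pilot goes to Station Beta with Alma.  [Station Alpha: Evan, Lev, Noor, Rhea | Station Beta: Alma, Faye]
4. Pilot goes back to Station Alpha alone.  [Station Alpha: Evan, Lev, Noor, Rhea | Station Beta: Alma, Faye]
5. Pilot goes to Station Beta with Rhea.  [Station Alpha: Evan, Lev, Noor | Station Beta: Alma, Faye, Rhea]
6. Pilot goes back to Station Alpha alone.  [Station Alpha: Evan, Lev, Noor | Station Beta: Alma, Faye, Rhea]
7. Pilot goes to Station Beta with Evan.  [Station Alpha: Lev, Noor | Station Beta: Alma, Evan, Faye, Rhea]
8. Pilot goes back to Station Alpha alone.  [Station Alpha: Lev, Noor | Station Beta: Alma, Evan, Faye, Rhea]
9. Pilot goes to Station Beta with Noor.  [Station Alpha: Lev | Station Beta: Alma, Evan, Faye, Noor, Rhea]
10. Pilot goes back to Station Alpha alone.  [Station Alpha: Lev | Station Beta: Alma, Evan, Faye, Noor, Rhea]
11. Pilot goes to Station Beta with Lev.  [Station Alpha: — | Station Beta: Alma, Evan, Faye, Lev, Noor, Rhea]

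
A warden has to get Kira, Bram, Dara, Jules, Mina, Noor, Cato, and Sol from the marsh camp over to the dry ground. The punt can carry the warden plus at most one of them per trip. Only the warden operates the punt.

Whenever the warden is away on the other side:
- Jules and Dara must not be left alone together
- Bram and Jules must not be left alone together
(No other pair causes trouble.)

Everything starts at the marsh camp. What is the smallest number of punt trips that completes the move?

17

Counting alone: the warden can take at most 1 across per trip to the dry ground, so moving all 8 needs at least 8 loaded trips out, with a return between consecutive ones — at least 15 crossings.
The safety rule pushes this higher. Following every safe sequence of crossings, the most of the 8 that can be at the dry ground as the punt arrives there on crossing 15 is 7 — never all 8.
So no plan with fewer than 17 crossings exists, and this one achieves 17:
1. Warden goes to the dry ground with Jules.
2. Warden goes back to the marsh camp alone.
3. Warden goes to the dry ground with Kira.
4. Warden goes back to the marsh camp alone.
5. Warden goes to the dry ground with Bram.
6. Warden goes back to the marsh camp with Jules.
7. Warden goes to the dry ground with Dara.
8. Warden goes back to the marsh camp alone.
9. Warden goes to the dry ground with Mina.
10. Warden goes back to the marsh camp alone.
11. Warden goes to the dry ground with Noor.
12. Warden goes back to the marsh camp alone.
13. Warden goes to the dry ground with Cato.
14. Warden goes back to the marsh camp alone.
15. Warden goes to the dry ground with Sol.
16. Warden goes back to the marsh camp alone.
17. Warden goes to the dry ground with Jules.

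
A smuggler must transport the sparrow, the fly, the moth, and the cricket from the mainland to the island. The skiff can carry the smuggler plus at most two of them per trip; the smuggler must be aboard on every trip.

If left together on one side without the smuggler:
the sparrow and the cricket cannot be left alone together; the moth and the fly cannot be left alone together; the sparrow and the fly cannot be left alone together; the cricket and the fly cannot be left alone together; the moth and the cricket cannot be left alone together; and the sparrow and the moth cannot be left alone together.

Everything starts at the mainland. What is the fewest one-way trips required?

Whatever the first load, the items left behind include a forbidden pair without the smuggler. No opening move is safe, so no plan exists.

impossible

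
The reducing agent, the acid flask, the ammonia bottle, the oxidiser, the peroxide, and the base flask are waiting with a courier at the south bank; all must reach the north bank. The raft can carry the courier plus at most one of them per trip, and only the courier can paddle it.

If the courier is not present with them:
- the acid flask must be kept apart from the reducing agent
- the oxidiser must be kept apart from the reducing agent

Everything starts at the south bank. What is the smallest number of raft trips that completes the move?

13

Counting alone: the courier can take at most 1 across per trip to the north bank, so moving all 6 needs at least 6 loaded trips out, with a return between consecutive ones — at least 11 crossings.
The safety rule pushes this higher. Following every safe sequence of crossings, the most of the 6 that can be at the north bank as the raft arrives there on crossing 11 is 5 — never all 6.
So no plan with fewer than 13 crossings exists, and this one achieves 13:
1. Courier goes to the north bank with the reducing agent.  [the south bank: the acid flask, the ammonia bottle, the base flask, the oxidiser, the peroxide | the north bank: the reducing agent]
2. Courier goes back to the south bank alone.  [the south bank: the acid flask, the ammonia bottle, the base flask, the oxidiser, the peroxide | the north bank: the reducing agent]
3. Courier goes to the north bank with the acid flask.  [the south bank: the ammonia bottle, the base flask, the oxidiser, the peroxide | the north bank: the acid flask, the reducing agent]
4. Courier goes back to the south bank with the reducing agent.  [the south bank: the ammonia bottle, the base flask, the oxidiser, the peroxide, the reducing agent | the north bank: the acid flask]
5. Courier goes to the north bank with the oxidiser.  [the south bank: the ammonia bottle, the base flask, the peroxide, the reducing agent | the north bank: the acid flask, the oxidiser]
6. Courier goes back to the south bank alone.  [the south bank: the ammonia bottle, the base flask, the peroxide, the reducing agent | the north bank: the acid flask, the oxidiser]
7. Courier goes to the north bank with the ammonia bottle.  [the south bank: the base flask, the peroxide, the reducing agent | the north bank: the acid flask, the ammonia bottle, the oxidiser]
8. Courier goes back to the south bank alone.  [the south bank: the base flask, the peroxide, the reducing agent | the north bank: the acid flask, the ammonia bottle, the oxidiser]
9. Courier goes to the north bank with the peroxide.  [the south bank: the base flask, the reducing agent | the north bank: the acid flask, the ammonia bottle, the oxidiser, the peroxide]
10. Courier goes back to the south bank alone.  [the south bank: the base flask, the reducing agent | the north bank: the acid flask, the ammonia bottle, the oxidiser, the peroxide]
11. Courier goes to the north bank with the base flask.  [the south bank: the reducing agent | the north bank: the acid flask, the ammonia bottle, the base flask, the oxidiser, the peroxide]
12. Courier goes back to the south bank alone.  [the south bank: the reducing agent | the north bank: the acid flask, the ammonia bottle, the base flask, the oxidiser, the peroxide]
13. Courier goes to the north bank with the reducing agent.  [the south bank: — | the north bank: the acid flask, the ammonia bottle, the base flask, the oxidiser, the peroxide, the reducing agent]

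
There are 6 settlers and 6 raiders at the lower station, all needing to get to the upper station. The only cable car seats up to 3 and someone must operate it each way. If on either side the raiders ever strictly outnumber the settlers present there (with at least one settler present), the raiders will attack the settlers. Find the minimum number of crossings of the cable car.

Following every safe sequence of crossings from the start, the most of the 12 that can be at the upper station as the cable car arrives there on crossings 1, 3, 5 is 3, 5, 6 respectively; the best ever achieved is 6 of 12.
From crossing 7 on, no configuration arises that was not already reachable earlier: only 17 distinct safe configurations (who is on which side, and where the cable car is) can ever be reached, none of them has everyone across, and every continuation just revisits them. They are: 0 settlers + 0 raiders across (cable car back at the start); 0 settlers + 1 raider across (cable car there); 0 settlers + 1 raider across (cable car back at the start); 0 settlers + 2 raiders across (cable car there); 0 settlers + 2 raiders across (cable car back at the start); 0 settlers + 3 raiders across (cable car there); 0 settlers + 3 raiders across (cable car back at the start); 0 settlers + 4 raiders across (cable car there); 0 settlers + 4 raiders across (cable car back at the start); 0 settlers + 5 raiders across (cable car there); 0 settlers + 5 raiders across (cable car back at the start); 0 settlers + 6 raiders across (cable car there); 1 settler + 1 raider across (cable car there); 1 settler + 1 raider across (cable car back at the start); 2 settlers + 2 raiders across (cable car there); 2 settlers + 2 raiders across (cable car back at the start); 3 settlers + 3 raiders across (cable car there). So no valid plan exists.

impossible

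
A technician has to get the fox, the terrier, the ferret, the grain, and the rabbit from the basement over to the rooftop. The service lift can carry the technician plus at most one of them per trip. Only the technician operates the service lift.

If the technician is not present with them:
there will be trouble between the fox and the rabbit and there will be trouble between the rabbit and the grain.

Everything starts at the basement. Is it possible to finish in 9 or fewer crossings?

Counting alone: the technician can take at most 1 across per trip to the rooftop, so moving all 5 needs at least 5 loaded trips out, with a return between consecutive ones — at least 9 crossings.
The safety rule pushes this higher. Following every safe sequence of crossings, the most of the 5 that can be at the rooftop as the service lift arrives there on crossing 9 is 4 — never all 5.
So the move cannot be finished within 9 crossings. (The shortest complete plan takes 11:)
1. Technician goes to the rooftop with the rabbit.  [the basement: the ferret, the fox, the grain, the terrier | the rooftop: the rabbit]
2. Technician goes back to the basement alone.  [the basement: the ferret, the fox, the grain, the terrier | the rooftop: the rabbit]
3. Technician goes to the rooftop with the fox.  [the basement: the ferret, the grain, the terrier | the rooftop: the fox, the rabbit]
4. Technician goes back to the basement with the rabbit.  [the basement: the ferret, the grain, the rabbit, the terrier | the rooftop: the fox]
5. Technician goes to the rooftop with the grain.  [the basement: the ferret, the rabbit, the terrier | the rooftop: the fox, the grain]
6. Technician goes back to the basement alone.  [the basement: the ferret, the rabbit, the terrier | the rooftop: the fox, the grain]
7. Technician goes to the rooftop with the terrier.  [the basement: the ferret, the rabbit | the rooftop: the fox, the grain, the terrier]
8. Technician goes back to the basement alone.  [the basement: the ferret, the rabbit | the rooftop: the fox, the grain, the terrier]
9. Technician goes to the rooftop with the ferret.  [the basement: the rabbit | the rooftop: the ferret, the fox, the grain, the terrier]
10. Technician goes back to the basement alone.  [the basement: the rabbit | the rooftop: the ferret, the fox, the grain, the terrier]
11. Technician goes to the rooftop with the rabbit.  [the basement: — | the rooftop: the ferret, the fox, the grain, the rabbit, the terrier]

No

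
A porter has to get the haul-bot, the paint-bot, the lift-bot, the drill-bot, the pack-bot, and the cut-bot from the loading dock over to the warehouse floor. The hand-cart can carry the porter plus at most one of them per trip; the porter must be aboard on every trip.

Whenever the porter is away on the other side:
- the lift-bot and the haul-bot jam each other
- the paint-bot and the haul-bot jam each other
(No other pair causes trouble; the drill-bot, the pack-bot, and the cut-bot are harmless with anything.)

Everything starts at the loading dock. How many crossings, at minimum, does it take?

Counting alone: the porter can take at most 1 across per trip to the warehouse floor, so moving all 6 needs at least 6 loaded trips out, with a return between consecutive ones — at least 11 crossings.
The safety rule pushes this higher. Following every safe sequence of crossings, the most of the 6 that can be at the warehouse floor as the hand-cart arrives there on crossing 11 is 5 — never all 6.
So no plan with fewer than 13 crossings exists, and this one achieves 13:
1. Porter goes to the warehouse floor with the haul-bot.  [the loading dock: the cut-bot, the drill-bot, the lift-bot, the pack-bot, the paint-bot | the warehouse floor: the haul-bot]
2. Porter goes back to the loading dock alone.  [the loading dock: the cut-bot, the drill-bot, the lift-bot, the pack-bot, the paint-bot | the warehouse floor: the haul-bot]
3. Porter goes to the warehouse floor with the paint-bot.  [the loading dock: the cut-bot, the drill-bot, the lift-bot, the pack-bot | the warehouse floor: the haul-bot, the paint-bot]
4. Porter goes back to the loading dock with the haul-bot.  [the loading dock: the cut-bot, the drill-bot, the haul-bot, the lift-bot, the pack-bot | the warehouse floor: the paint-bot]
5. Porter goes to the warehouse floor with the lift-bot.  [the loading dock: the cut-bot, the drill-bot, the haul-bot, the pack-bot | the warehouse floor: the lift-bot, the paint-bot]
6. Porter goes back to the loading dock alone.  [the loading dock: the cut-bot, the drill-bot, the haul-bot, the pack-bot | the warehouse floor: the lift-bot, the paint-bot]
7. Porter goes to the warehouse floor with the drill-bot.  [the loading dock: the cut-bot, the haul-bot, the pack-bot | the warehouse floor: the drill-bot, the lift-bot, the paint-bot]
8. Porter goes back to the loading dock alone.  [the loading dock: the cut-bot, the haul-bot, the pack-bot | the warehouse floor: the drill-bot, the lift-bot, the paint-bot]
9. Porter goes to the warehouse floor with the pack-bot.  [the loading dock: the cut-bot, the haul-bot | the warehouse floor: the drill-bot, the lift-bot, the pack-bot, the paint-bot]
10. Porter goes back to the loading dock alone.  [the loading dock: the cut-bot, the haul-bot | the warehouse floor: the drill-bot, the lift-bot, the pack-bot, the paint-bot]
11. Porter goes to the warehouse floor with the cut-bot.  [the loading dock: the haul-bot | the warehouse floor: the cut-bot, the drill-bot, the lift-bot, the pack-bot, the paint-bot]
12. Porter goes back to the loading dock alone.  [the loading dock: the haul-bot | the warehouse floor: the cut-bot, the drill-bot, the lift-bot, the pack-bot, the paint-bot]
13. Porter goes to the warehouse floor with the haul-bot.  [the loading dock: — | the warehouse floor: the cut-bot, the drill-bot, the haul-bot, the lift-bot, the pack-bot, the paint-bot]

13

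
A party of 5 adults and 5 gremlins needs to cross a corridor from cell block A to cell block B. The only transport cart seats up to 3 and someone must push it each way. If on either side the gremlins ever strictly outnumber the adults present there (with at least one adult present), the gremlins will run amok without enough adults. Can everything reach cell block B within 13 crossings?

Yes — this plan uses 11 crossings (≤ 13):
1. 2 gremlins → cell block B.  (cell block A: 5A 3G; cell block B: 0A 2G)
2. 1 gremlin ← cell block A.  (cell block A: 5A 4G; cell block B: 0A 1G)
3. 3 gremlins → cell block B.  (cell block A: 5A 1G; cell block B: 0A 4G)
4. 1 gremlin ← cell block A.  (cell block A: 5A 2G; cell block B: 0A 3G)
5. 3 adults → cell block B.  (cell block A: 2A 2G; cell block B: 3A 3G)
6. 1 adult and 1 gremlin ← cell block A.  (cell block A: 3A 3G; cell block B: 2A 2G)
7. 3 adults → cell block B.  (cell block A: 0A 3G; cell block B: 5A 2G)
8. 1 gremlin ← cell block A.  (cell block A: 0A 4G; cell block B: 5A 1G)
9. 2 gremlins → cell block B.  (cell block A: 0A 2G; cell block B: 5A 3G)
10. 1 gremlin ← cell block A.  (cell block A: 0A 3G; cell block B: 5A 2G)
11. 3 gremlins → cell block B.  (cell block A: 0A 0G; cell block B: 5A 5G)

Yes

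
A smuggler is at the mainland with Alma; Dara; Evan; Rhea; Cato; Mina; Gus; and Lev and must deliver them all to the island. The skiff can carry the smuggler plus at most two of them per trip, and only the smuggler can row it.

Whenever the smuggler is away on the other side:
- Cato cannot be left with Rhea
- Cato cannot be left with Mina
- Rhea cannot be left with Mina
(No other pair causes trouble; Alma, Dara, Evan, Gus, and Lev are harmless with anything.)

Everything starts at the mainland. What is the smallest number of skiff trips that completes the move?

13

Counting alone: the smuggler can take at most 2 across per trip to the island, so moving all 8 needs at least 4 loaded trips out, with a return between consecutive ones — at least 7 crossings.
The safety rule pushes this higher. Following every safe sequence of crossings, the most of the 8 that can be at the island as the skiff arrives there on crossings 7, 9, 11 is 5, 6, 7 respectively — never all 8.
So no plan with fewer than 13 crossings exists, and this one achieves 13:
1. Smuggler goes to the island with Cato and Rhea.  [the mainland: Alma, Dara, Evan, Gus, Lev, Mina | the island: Cato, Rhea]
2. Smuggler goes back to the mainland with Rhea.  [the mainland: Alma, Dara, Evan, Gus, Lev, Mina, Rhea | the island: Cato]
3. Smuggler goes to the island with Alma and Rhea.  [the mainland: Dara, Evan, Gus, Lev, Mina | the island: Alma, Cato, Rhea]
4. Smuggler goes back to the mainland with Rhea.  [the mainland: Dara, Evan, Gus, Lev, Mina, Rhea | the island: Alma, Cato]
5. Smuggler goes to the island with Dara and Rhea.  [the mainland: Evan, Gus, Lev, Mina | the island: Alma, Cato, Dara, Rhea]
6. Smuggler goes back to the mainland with Rhea.  [the mainland: Evan, Gus, Lev, Mina, Rhea | the island: Alma, Cato, Dara]
7. Smuggler goes to the island with Evan and Rhea.  [the mainland: Gus, Lev, Mina | the island: Alma, Cato, Dara, Evan, Rhea]
8. Smuggler goes back to the mainland with Rhea.  [the mainland: Gus, Lev, Mina, Rhea | the island: Alma, Cato, Dara, Evan]
9. Smuggler goes to the island with Gus and Rhea.  [the mainland: Lev, Mina | the island: Alma, Cato, Dara, Evan, Gus, Rhea]
10. Smuggler goes back to the mainland with Rhea.  [the mainland: Lev, Mina, Rhea | the island: Alma, Cato, Dara, Evan, Gus]
11. Smuggler goes to the island with Lev and Rhea.  [the mainland: Mina | the island: Alma, Cato, Dara, Evan, Gus, Lev, Rhea]
12. Smuggler goes back to the mainland with Rhea.  [the mainland: Mina, Rhea | the island: Alma, Cato, Dara, Evan, Gus, Lev]
13. Smuggler goes to the island with Mina and Rhea.  [the mainland: — | the island: Alma, Cato, Dara, Evan, Gus, Lev, Mina, Rhea]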